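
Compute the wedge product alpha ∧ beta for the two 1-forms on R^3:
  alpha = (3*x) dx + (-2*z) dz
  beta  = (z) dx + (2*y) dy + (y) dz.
alpha ∧ beta = (6*x*y) dx ∧ dy + (3*x*y + 2*z^2) dx ∧ dz + (4*y*z) dy ∧ dz

Distribute the wedge, using dx_i ∧ dx_j = -dx_j ∧ dx_i and dx_i ∧ dx_i = 0. For each pair (i, j) with i < j, the coefficient of dx_i ∧ dx_j in alpha ∧ beta is (alpha_i * beta_j - alpha_j * beta_i). Collecting: alpha ∧ beta = (6*x*y) dx ∧ dy + (3*x*y + 2*z^2) dx ∧ dz + (4*y*z) dy ∧ dz.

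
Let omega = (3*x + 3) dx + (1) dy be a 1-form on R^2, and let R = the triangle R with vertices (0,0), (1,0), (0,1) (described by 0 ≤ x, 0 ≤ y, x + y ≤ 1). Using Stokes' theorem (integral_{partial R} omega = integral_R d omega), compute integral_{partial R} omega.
integral_(partial R) omega = 0

Stokes: integral_partial_R omega = integral_R d omega with d omega = (∂Q/∂x - ∂P/∂y) dx ∧ dy.
  ∂Q/∂x = 0
  ∂P/∂y = 0
  integrand = ∂Q/∂x - ∂P/∂y = 0.
Integrating over R: integral_0^1 integral_0^{1-x} (0) dy dx = 0.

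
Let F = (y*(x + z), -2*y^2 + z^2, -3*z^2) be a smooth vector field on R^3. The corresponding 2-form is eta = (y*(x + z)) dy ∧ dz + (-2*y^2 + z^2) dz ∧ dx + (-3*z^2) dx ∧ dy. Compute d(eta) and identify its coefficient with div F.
d(eta) = (-3*y - 6*z) dx ∧ dy ∧ dz; div F = -3*y - 6*z

For a 2-form in R^3 of the form above, applying d gives a 3-form with coefficient ∂P/∂x + ∂Q/∂y + ∂R/∂z:
  ∂P/∂x = y
  ∂Q/∂y = -4*y
  ∂R/∂z = -6*z
Sum = -3*y - 6*z, which is exactly div F.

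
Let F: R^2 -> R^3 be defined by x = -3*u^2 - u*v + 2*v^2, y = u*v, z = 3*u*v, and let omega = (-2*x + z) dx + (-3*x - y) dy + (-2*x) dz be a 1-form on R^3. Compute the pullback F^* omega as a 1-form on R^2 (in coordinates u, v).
F^* omega = (-36*u^3 - 9*u^2*v + 27*u*v^2 - 14*v^3) du + (21*u^3 + 27*u^2*v + 6*u*v^2 - 16*v^3) dv

Using F^*(f dg) = (f ∘ F) d(g ∘ F), substitute each coordinate x_i by F_i(u, v) in f_i, and replace dx_i by d F_i = (∂F_i/∂u) du + (∂F_i/∂v) dv.
  For the x component: f_1(F) = 6*u^2 + 5*u*v - 4*v^2; d F_1 = (-6*u - v) du + (-u + 4*v) dv
  For the y component: f_2(F) = 9*u^2 + 2*u*v - 6*v^2; d F_2 = (v) du + (u) dv
  For the z component: f_3(F) = 6*u^2 + 2*u*v - 4*v^2; d F_3 = (3*v) du + (3*u) dv
Combining and collecting du, dv coefficients:
  coeff of du: -36*u^3 - 9*u^2*v + 27*u*v^2 - 14*v^3
  coeff of dv: 21*u^3 + 27*u^2*v + 6*u*v^2 - 16*v^3
F^* omega = (-36*u^3 - 9*u^2*v + 27*u*v^2 - 14*v^3) du + (21*u^3 + 27*u^2*v + 6*u*v^2 - 16*v^3) dv.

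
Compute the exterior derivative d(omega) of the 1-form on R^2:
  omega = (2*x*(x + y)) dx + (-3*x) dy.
d(omega) = (-2*x - 3) dx ∧ dy

For a 1-form omega = sum_i f_i dx_i, the exterior derivative is
  d(omega) = sum_{i < j} (∂f_j/∂x_i - ∂f_i/∂x_j) dx_i ∧ dx_j.
  coefficient of dx ∧ dy: ∂f_2/∂x - ∂f_1/∂y = ∂(-3*x)/∂x - ∂(2*x*(x + y))/∂y = -2*x - 3
Assembling: d(omega) = (-2*x - 3) dx ∧ dy.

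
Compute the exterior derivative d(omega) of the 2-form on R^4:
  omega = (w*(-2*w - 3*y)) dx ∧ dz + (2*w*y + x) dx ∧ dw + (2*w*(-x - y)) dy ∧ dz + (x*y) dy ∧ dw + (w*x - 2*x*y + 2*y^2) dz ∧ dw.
d(omega) = (w) dx ∧ dy ∧ dz + (-3*w - 5*y) dx ∧ dz ∧ dw + (-2*w + y) dx ∧ dy ∧ dw + (-4*x + 2*y) dy ∧ dz ∧ dw

For a 2-form omega = sum_{i<j} g_{ij} dx_i ∧ dx_j, the exterior derivative is
  d(omega) = sum_{i<j} d(g_{ij}) ∧ dx_i ∧ dx_j = sum_{i<j, k} (∂g_{ij}/∂x_k) dx_k ∧ dx_i ∧ dx_j.
Expand each term, using dx_k ∧ dx_i ∧ dx_j = sgn(permutation) dx_{(a)} ∧ dx_{(b)} ∧ dx_{(c)} with (a < b < c) sorted:
  d(w*(-2*w - 3*y)) includes (∂/∂y)(w*(-2*w - 3*y)) dy = (-3*w) dy, which multiplied by dx ∧ dz gives (3*w) dx ∧ dy ∧ dz
  d(w*(-2*w - 3*y)) includes (∂/∂w)(w*(-2*w - 3*y)) dw = (-4*w - 3*y) dw, which multiplied by dx ∧ dz gives (-4*w - 3*y) dx ∧ dz ∧ dw
  d(2*w*y + x) includes (∂/∂y)(2*w*y + x) dy = (2*w) dy, which multiplied by dx ∧ dw gives (-2*w) dx ∧ dy ∧ dw
  d(2*w*(-x - y)) includes (∂/∂x)(2*w*(-x - y)) dx = (-2*w) dx, which multiplied by dy ∧ dz gives (-2*w) dx ∧ dy ∧ dz
  d(2*w*(-x - y)) includes (∂/∂w)(2*w*(-x - y)) dw = (-2*x - 2*y) dw, which multiplied by dy ∧ dz gives (-2*x - 2*y) dy ∧ dz ∧ dw
  d(x*y) includes (∂/∂x)(x*y) dx = (y) dx, which multiplied by dy ∧ dw gives (y) dx ∧ dy ∧ dw
  d(w*x - 2*x*y + 2*y^2) includes (∂/∂x)(w*x - 2*x*y + 2*y^2) dx = (w - 2*y) dx, which multiplied by dz ∧ dw gives (w - 2*y) dx ∧ dz ∧ dw
  d(w*x - 2*x*y + 2*y^2) includes (∂/∂y)(w*x - 2*x*y + 2*y^2) dy = (-2*x + 4*y) dy, which multiplied by dz ∧ dw gives (-2*x + 4*y) dy ∧ dz ∧ dw
Collecting like 3-forms: d(omega) = (w) dx ∧ dy ∧ dz + (-3*w - 5*y) dx ∧ dz ∧ dw + (-2*w + y) dx ∧ dy ∧ dw + (-4*x + 2*y) dy ∧ dz ∧ dw.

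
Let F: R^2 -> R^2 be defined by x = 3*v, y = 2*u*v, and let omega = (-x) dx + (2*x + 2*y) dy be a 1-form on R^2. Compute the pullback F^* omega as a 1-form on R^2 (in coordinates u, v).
F^* omega = (v^2*(8*u + 12)) du + (v*(8*u^2 + 12*u - 9)) dv

Using F^*(f dg) = (f ∘ F) d(g ∘ F), substitute each coordinate x_i by F_i(u, v) in f_i, and replace dx_i by d F_i = (∂F_i/∂u) du + (∂F_i/∂v) dv.
  For the x component: f_1(F) = -3*v; d F_1 = (0) du + (3) dv
  For the y component: f_2(F) = 2*v*(2*u + 3); d F_2 = (2*v) du + (2*u) dv
Combining and collecting du, dv coefficients:
  coeff of du: v^2*(8*u + 12)
  coeff of dv: v*(8*u^2 + 12*u - 9)
F^* omega = (v^2*(8*u + 12)) du + (v*(8*u^2 + 12*u - 9)) dv.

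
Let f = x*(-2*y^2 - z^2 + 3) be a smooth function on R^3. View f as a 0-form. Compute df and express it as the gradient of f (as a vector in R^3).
df = (-2*y^2 - z^2 + 3) dx + (-4*x*y) dy + (-2*x*z) dz; grad f = (-2*y^2 - z^2 + 3, -4*x*y, -2*x*z)

For a 0-form f, d f = (∂f/∂x) dx + (∂f/∂y) dy + (∂f/∂z) dz. The components of the vector representation are exactly the entries of grad f in Cartesian coordinates:
  ∂f/∂x = -2*y^2 - z^2 + 3
  ∂f/∂y = -4*x*y
  ∂f/∂z = -2*x*z.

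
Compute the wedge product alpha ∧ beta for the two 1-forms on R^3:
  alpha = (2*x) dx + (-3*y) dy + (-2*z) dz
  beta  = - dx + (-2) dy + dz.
alpha ∧ beta = (-4*x - 3*y) dx ∧ dy + (2*x - 2*z) dx ∧ dz + (-3*y - 4*z) dy ∧ dz

Distribute the wedge, using dx_i ∧ dx_j = -dx_j ∧ dx_i and dx_i ∧ dx_i = 0. For each pair (i, j) with i < j, the coefficient of dx_i ∧ dx_j in alpha ∧ beta is (alpha_i * beta_j - alpha_j * beta_i). Collecting: alpha ∧ beta = (-4*x - 3*y) dx ∧ dy + (2*x - 2*z) dx ∧ dz + (-3*y - 4*z) dy ∧ dz.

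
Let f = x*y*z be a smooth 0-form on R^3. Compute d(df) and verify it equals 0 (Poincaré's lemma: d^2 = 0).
d(df) = 0

Step 1: df = sum_i (∂f/∂x_i) dx_i = (y*z) dx + (x*z) dy + (x*y) dz.
Step 2: Apply d again. Using the 1-form formula, the coefficient of dx ∧ dy in d(df) is ∂^2 f/∂x ∂y - ∂^2 f/∂y ∂x = (z) - (z) = 0 (equality of mixed partials for smooth f).
Similarly for dx ∧ dz and dy ∧ dz — all coefficients vanish. So d(df) = 0.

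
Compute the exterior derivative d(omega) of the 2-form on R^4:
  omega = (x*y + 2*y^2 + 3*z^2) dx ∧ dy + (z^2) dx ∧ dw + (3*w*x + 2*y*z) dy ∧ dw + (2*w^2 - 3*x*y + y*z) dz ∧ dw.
d(omega) = (6*z) dx ∧ dy ∧ dz + (-3*y - 2*z) dx ∧ dz ∧ dw + (3*w) dx ∧ dy ∧ dw + (-3*x - 2*y + z) dy ∧ dz ∧ dw

For a 2-form omega = sum_{i<j} g_{ij} dx_i ∧ dx_j, the exterior derivative is
  d(omega) = sum_{i<j} d(g_{ij}) ∧ dx_i ∧ dx_j = sum_{i<j, k} (∂g_{ij}/∂x_k) dx_k ∧ dx_i ∧ dx_j.
Expand each term, using dx_k ∧ dx_i ∧ dx_j = sgn(permutation) dx_{(a)} ∧ dx_{(b)} ∧ dx_{(c)} with (a < b < c) sorted:
  d(x*y + 2*y^2 + 3*z^2) includes (∂/∂z)(x*y + 2*y^2 + 3*z^2) dz = (6*z) dz, which multiplied by dx ∧ dy gives (6*z) dx ∧ dy ∧ dz
  d(z^2) includes (∂/∂z)(z^2) dz = (2*z) dz, which multiplied by dx ∧ dw gives (-2*z) dx ∧ dz ∧ dw
  d(3*w*x + 2*y*z) includes (∂/∂x)(3*w*x + 2*y*z) dx = (3*w) dx, which multiplied by dy ∧ dw gives (3*w) dx ∧ dy ∧ dw
  d(3*w*x + 2*y*z) includes (∂/∂z)(3*w*x + 2*y*z) dz = (2*y) dz, which multiplied by dy ∧ dw gives (-2*y) dy ∧ dz ∧ dw
  d(2*w^2 - 3*x*y + y*z) includes (∂/∂x)(2*w^2 - 3*x*y + y*z) dx = (-3*y) dx, which multiplied by dz ∧ dw gives (-3*y) dx ∧ dz ∧ dw
  d(2*w^2 - 3*x*y + y*z) includes (∂/∂y)(2*w^2 - 3*x*y + y*z) dy = (-3*x + z) dy, which multiplied by dz ∧ dw gives (-3*x + z) dy ∧ dz ∧ dw
Collecting like 3-forms: d(omega) = (6*z) dx ∧ dy ∧ dz + (-3*y - 2*z) dx ∧ dz ∧ dw + (3*w) dx ∧ dy ∧ dw + (-3*x - 2*y + z) dy ∧ dz ∧ dw.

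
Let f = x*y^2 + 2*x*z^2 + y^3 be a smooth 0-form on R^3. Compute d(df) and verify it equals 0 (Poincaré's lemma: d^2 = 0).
d(df) = 0

Step 1: df = sum_i (∂f/∂x_i) dx_i = (y^2 + 2*z^2) dx + (y*(2*x + 3*y)) dy + (4*x*z) dz.
Step 2: Apply d again. Using the 1-form formula, the coefficient of dx ∧ dy in d(df) is ∂^2 f/∂x ∂y - ∂^2 f/∂y ∂x = (2*y) - (2*y) = 0 (equality of mixed partials for smooth f).
Similarly for dx ∧ dz and dy ∧ dz — all coefficients vanish. So d(df) = 0.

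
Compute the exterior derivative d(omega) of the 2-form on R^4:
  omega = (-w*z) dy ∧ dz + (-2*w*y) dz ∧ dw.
d(omega) = (-2*w - z) dy ∧ dz ∧ dw

For a 2-form omega = sum_{i<j} g_{ij} dx_i ∧ dx_j, the exterior derivative is
  d(omega) = sum_{i<j} d(g_{ij}) ∧ dx_i ∧ dx_j = sum_{i<j, k} (∂g_{ij}/∂x_k) dx_k ∧ dx_i ∧ dx_j.
Expand each term, using dx_k ∧ dx_i ∧ dx_j = sgn(permutation) dx_{(a)} ∧ dx_{(b)} ∧ dx_{(c)} with (a < b < c) sorted:
  d(-w*z) includes (∂/∂w)(-w*z) dw = (-z) dw, which multiplied by dy ∧ dz gives (-z) dy ∧ dz ∧ dw
  d(-2*w*y) includes (∂/∂y)(-2*w*y) dy = (-2*w) dy, which multiplied by dz ∧ dw gives (-2*w) dy ∧ dz ∧ dw
Collecting like 3-forms: d(omega) = (-2*w - z) dy ∧ dz ∧ dw.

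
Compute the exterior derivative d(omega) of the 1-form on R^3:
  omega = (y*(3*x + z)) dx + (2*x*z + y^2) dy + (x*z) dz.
d(omega) = (-3*x + z) dx ∧ dy + (-y + z) dx ∧ dz + (-2*x) dy ∧ dz

For a 1-form omega = sum_i f_i dx_i, the exterior derivative is
  d(omega) = sum_{i < j} (∂f_j/∂x_i - ∂f_i/∂x_j) dx_i ∧ dx_j.
  coefficient of dx ∧ dy: ∂f_2/∂x - ∂f_1/∂y = ∂(2*x*z + y^2)/∂x - ∂(y*(3*x + z))/∂y = -3*x + z
  coefficient of dx ∧ dz: ∂f_3/∂x - ∂f_1/∂z = ∂(x*z)/∂x - ∂(y*(3*x + z))/∂z = -y + z
  coefficient of dy ∧ dz: ∂f_3/∂y - ∂f_2/∂z = ∂(x*z)/∂y - ∂(2*x*z + y^2)/∂z = -2*x
Assembling: d(omega) = (-3*x + z) dx ∧ dy + (-y + z) dx ∧ dz + (-2*x) dy ∧ dz.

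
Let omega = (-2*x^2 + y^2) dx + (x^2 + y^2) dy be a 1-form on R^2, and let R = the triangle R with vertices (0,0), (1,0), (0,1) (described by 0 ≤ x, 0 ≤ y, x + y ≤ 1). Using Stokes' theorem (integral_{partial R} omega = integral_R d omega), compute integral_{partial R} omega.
integral_(partial R) omega = 0

Stokes: integral_partial_R omega = integral_R d omega with d omega = (∂Q/∂x - ∂P/∂y) dx ∧ dy.
  ∂Q/∂x = 2*x
  ∂P/∂y = 2*y
  integrand = ∂Q/∂x - ∂P/∂y = 2*x - 2*y.
Integrating over R: integral_0^1 integral_0^{1-x} (2*x - 2*y) dy dx = 0.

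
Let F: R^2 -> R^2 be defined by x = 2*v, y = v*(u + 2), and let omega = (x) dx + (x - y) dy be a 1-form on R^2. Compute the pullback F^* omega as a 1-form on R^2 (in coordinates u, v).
F^* omega = (-u*v^2) du + (v*(-u^2 - 2*u + 4)) dv

Using F^*(f dg) = (f ∘ F) d(g ∘ F), substitute each coordinate x_i by F_i(u, v) in f_i, and replace dx_i by d F_i = (∂F_i/∂u) du + (∂F_i/∂v) dv.
  For the x component: f_1(F) = 2*v; d F_1 = (0) du + (2) dv
  For the y component: f_2(F) = -u*v; d F_2 = (v) du + (u + 2) dv
Combining and collecting du, dv coefficients:
  coeff of du: -u*v^2
  coeff of dv: v*(-u^2 - 2*u + 4)
F^* omega = (-u*v^2) du + (v*(-u^2 - 2*u + 4)) dv.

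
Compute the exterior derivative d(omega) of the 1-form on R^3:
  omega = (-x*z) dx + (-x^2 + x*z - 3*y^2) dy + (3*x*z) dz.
d(omega) = (-2*x + z) dx ∧ dy + (x + 3*z) dx ∧ dz + (-x) dy ∧ dz

For a 1-form omega = sum_i f_i dx_i, the exterior derivative is
  d(omega) = sum_{i < j} (∂f_j/∂x_i - ∂f_i/∂x_j) dx_i ∧ dx_j.
  coefficient of dx ∧ dy: ∂f_2/∂x - ∂f_1/∂y = ∂(-x^2 + x*z - 3*y^2)/∂x - ∂(-x*z)/∂y = -2*x + z
  coefficient of dx ∧ dz: ∂f_3/∂x - ∂f_1/∂z = ∂(3*x*z)/∂x - ∂(-x*z)/∂z = x + 3*z
  coefficient of dy ∧ dz: ∂f_3/∂y - ∂f_2/∂z = ∂(3*x*z)/∂y - ∂(-x^2 + x*z - 3*y^2)/∂z = -x
Assembling: d(omega) = (-2*x + z) dx ∧ dy + (x + 3*z) dx ∧ dz + (-x) dy ∧ dz.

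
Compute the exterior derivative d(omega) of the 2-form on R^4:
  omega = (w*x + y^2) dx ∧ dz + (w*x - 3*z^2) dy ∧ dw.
d(omega) = (-2*y) dx ∧ dy ∧ dz + (x) dx ∧ dz ∧ dw + (w) dx ∧ dy ∧ dw + (6*z) dy ∧ dz ∧ dw

For a 2-form omega = sum_{i<j} g_{ij} dx_i ∧ dx_j, the exterior derivative is
  d(omega) = sum_{i<j} d(g_{ij}) ∧ dx_i ∧ dx_j = sum_{i<j, k} (∂g_{ij}/∂x_k) dx_k ∧ dx_i ∧ dx_j.
Expand each term, using dx_k ∧ dx_i ∧ dx_j = sgn(permutation) dx_{(a)} ∧ dx_{(b)} ∧ dx_{(c)} with (a < b < c) sorted:
  d(w*x + y^2) includes (∂/∂y)(w*x + y^2) dy = (2*y) dy, which multiplied by dx ∧ dz gives (-2*y) dx ∧ dy ∧ dz
  d(w*x + y^2) includes (∂/∂w)(w*x + y^2) dw = (x) dw, which multiplied by dx ∧ dz gives (x) dx ∧ dz ∧ dw
  d(w*x - 3*z^2) includes (∂/∂x)(w*x - 3*z^2) dx = (w) dx, which multiplied by dy ∧ dw gives (w) dx ∧ dy ∧ dw
  d(w*x - 3*z^2) includes (∂/∂z)(w*x - 3*z^2) dz = (-6*z) dz, which multiplied by dy ∧ dw gives (6*z) dy ∧ dz ∧ dw
Collecting like 3-forms: d(omega) = (-2*y) dx ∧ dy ∧ dz + (x) dx ∧ dz ∧ dw + (w) dx ∧ dy ∧ dw + (6*z) dy ∧ dz ∧ dw.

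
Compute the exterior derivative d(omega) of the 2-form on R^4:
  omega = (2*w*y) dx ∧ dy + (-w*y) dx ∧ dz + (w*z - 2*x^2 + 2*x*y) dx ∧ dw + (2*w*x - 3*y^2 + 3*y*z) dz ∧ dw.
d(omega) = (-2*x + 2*y) dx ∧ dy ∧ dw + (w) dx ∧ dy ∧ dz + (w - y) dx ∧ dz ∧ dw + (-6*y + 3*z) dy ∧ dz ∧ dw

For a 2-form omega = sum_{i<j} g_{ij} dx_i ∧ dx_j, the exterior derivative is
  d(omega) = sum_{i<j} d(g_{ij}) ∧ dx_i ∧ dx_j = sum_{i<j, k} (∂g_{ij}/∂x_k) dx_k ∧ dx_i ∧ dx_j.
Expand each term, using dx_k ∧ dx_i ∧ dx_j = sgn(permutation) dx_{(a)} ∧ dx_{(b)} ∧ dx_{(c)} with (a < b < c) sorted:
  d(2*w*y) includes (∂/∂w)(2*w*y) dw = (2*y) dw, which multiplied by dx ∧ dy gives (2*y) dx ∧ dy ∧ dw
  d(-w*y) includes (∂/∂y)(-w*y) dy = (-w) dy, which multiplied by dx ∧ dz gives (w) dx ∧ dy ∧ dz
  d(-w*y) includes (∂/∂w)(-w*y) dw = (-y) dw, which multiplied by dx ∧ dz gives (-y) dx ∧ dz ∧ dw
  d(w*z - 2*x^2 + 2*x*y) includes (∂/∂y)(w*z - 2*x^2 + 2*x*y) dy = (2*x) dy, which multiplied by dx ∧ dw gives (-2*x) dx ∧ dy ∧ dw
  d(w*z - 2*x^2 + 2*x*y) includes (∂/∂z)(w*z - 2*x^2 + 2*x*y) dz = (w) dz, which multiplied by dx ∧ dw gives (-w) dx ∧ dz ∧ dw
  d(2*w*x - 3*y^2 + 3*y*z) includes (∂/∂x)(2*w*x - 3*y^2 + 3*y*z) dx = (2*w) dx, which multiplied by dz ∧ dw gives (2*w) dx ∧ dz ∧ dw
  d(2*w*x - 3*y^2 + 3*y*z) includes (∂/∂y)(2*w*x - 3*y^2 + 3*y*z) dy = (-6*y + 3*z) dy, which multiplied by dz ∧ dw gives (-6*y + 3*z) dy ∧ dz ∧ dw
Collecting like 3-forms: d(omega) = (-2*x + 2*y) dx ∧ dy ∧ dw + (w) dx ∧ dy ∧ dz + (w - y) dx ∧ dz ∧ dw + (-6*y + 3*z) dy ∧ dz ∧ dw.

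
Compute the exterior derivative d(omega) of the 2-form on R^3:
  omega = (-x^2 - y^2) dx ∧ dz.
d(omega) = (2*y) dx ∧ dy ∧ dz

For a 2-form omega = sum_{i<j} g_{ij} dx_i ∧ dx_j, the exterior derivative is
  d(omega) = sum_{i<j} d(g_{ij}) ∧ dx_i ∧ dx_j = sum_{i<j, k} (∂g_{ij}/∂x_k) dx_k ∧ dx_i ∧ dx_j.
Expand each term, using dx_k ∧ dx_i ∧ dx_j = sgn(permutation) dx_{(a)} ∧ dx_{(b)} ∧ dx_{(c)} with (a < b < c) sorted:
  d(-x^2 - y^2) includes (∂/∂y)(-x^2 - y^2) dy = (-2*y) dy, which multiplied by dx ∧ dz gives (2*y) dx ∧ dy ∧ dz
Collecting like 3-forms: d(omega) = (2*y) dx ∧ dy ∧ dz.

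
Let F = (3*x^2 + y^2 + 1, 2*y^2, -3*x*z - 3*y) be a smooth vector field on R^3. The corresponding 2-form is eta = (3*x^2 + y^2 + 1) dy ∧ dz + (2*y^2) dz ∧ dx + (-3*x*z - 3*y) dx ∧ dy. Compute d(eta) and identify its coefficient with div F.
d(eta) = (3*x + 4*y) dx ∧ dy ∧ dz; div F = 3*x + 4*y

For a 2-form in R^3 of the form above, applying d gives a 3-form with coefficient ∂P/∂x + ∂Q/∂y + ∂R/∂z:
  ∂P/∂x = 6*x
  ∂Q/∂y = 4*y
  ∂R/∂z = -3*x
Sum = 3*x + 4*y, which is exactly div F.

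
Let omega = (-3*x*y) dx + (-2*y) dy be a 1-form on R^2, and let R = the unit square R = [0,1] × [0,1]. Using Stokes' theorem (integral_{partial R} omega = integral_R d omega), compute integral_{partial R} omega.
integral_(partial R) omega = 3/2

Stokes: integral_partial_R omega = integral_R d omega with d omega = (∂Q/∂x - ∂P/∂y) dx ∧ dy.
  ∂Q/∂x = 0
  ∂P/∂y = -3*x
  integrand = ∂Q/∂x - ∂P/∂y = 3*x.
Integrating over R: integral_0^1 integral_0^1 (3*x) dx dy = 3/2.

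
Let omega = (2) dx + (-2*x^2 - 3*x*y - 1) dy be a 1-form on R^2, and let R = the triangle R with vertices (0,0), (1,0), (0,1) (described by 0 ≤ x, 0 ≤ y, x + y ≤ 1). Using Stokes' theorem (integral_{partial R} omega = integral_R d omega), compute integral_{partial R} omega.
integral_(partial R) omega = -7/6

Stokes: integral_partial_R omega = integral_R d omega with d omega = (∂Q/∂x - ∂P/∂y) dx ∧ dy.
  ∂Q/∂x = -4*x - 3*y
  ∂P/∂y = 0
  integrand = ∂Q/∂x - ∂P/∂y = -4*x - 3*y.
Integrating over R: integral_0^1 integral_0^{1-x} (-4*x - 3*y) dy dx = -7/6.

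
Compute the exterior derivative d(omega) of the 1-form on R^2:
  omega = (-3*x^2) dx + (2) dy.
d(omega) = 0

For a 1-form omega = sum_i f_i dx_i, the exterior derivative is
  d(omega) = sum_{i < j} (∂f_j/∂x_i - ∂f_i/∂x_j) dx_i ∧ dx_j.

Assembling: d(omega) = 0.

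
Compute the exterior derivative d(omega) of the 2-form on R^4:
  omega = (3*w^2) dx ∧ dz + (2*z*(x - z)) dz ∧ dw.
d(omega) = (6*w + 2*z) dx ∧ dz ∧ dw

For a 2-form omega = sum_{i<j} g_{ij} dx_i ∧ dx_j, the exterior derivative is
  d(omega) = sum_{i<j} d(g_{ij}) ∧ dx_i ∧ dx_j = sum_{i<j, k} (∂g_{ij}/∂x_k) dx_k ∧ dx_i ∧ dx_j.
Expand each term, using dx_k ∧ dx_i ∧ dx_j = sgn(permutation) dx_{(a)} ∧ dx_{(b)} ∧ dx_{(c)} with (a < b < c) sorted:
  d(3*w^2) includes (∂/∂w)(3*w^2) dw = (6*w) dw, which multiplied by dx ∧ dz gives (6*w) dx ∧ dz ∧ dw
  d(2*z*(x - z)) includes (∂/∂x)(2*z*(x - z)) dx = (2*z) dx, which multiplied by dz ∧ dw gives (2*z) dx ∧ dz ∧ dw
Collecting like 3-forms: d(omega) = (6*w + 2*z) dx ∧ dz ∧ dw.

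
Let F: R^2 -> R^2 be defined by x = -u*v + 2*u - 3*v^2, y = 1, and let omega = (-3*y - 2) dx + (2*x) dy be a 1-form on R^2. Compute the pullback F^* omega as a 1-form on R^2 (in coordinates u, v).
F^* omega = (5*v - 10) du + (5*u + 30*v) dv

Using F^*(f dg) = (f ∘ F) d(g ∘ F), substitute each coordinate x_i by F_i(u, v) in f_i, and replace dx_i by d F_i = (∂F_i/∂u) du + (∂F_i/∂v) dv.
  For the x component: f_1(F) = -5; d F_1 = (2 - v) du + (-u - 6*v) dv
  For the y component: f_2(F) = -2*u*v + 4*u - 6*v^2; d F_2 = (0) du + (0) dv
Combining and collecting du, dv coefficients:
  coeff of du: 5*v - 10
  coeff of dv: 5*u + 30*v
F^* omega = (5*v - 10) du + (5*u + 30*v) dv.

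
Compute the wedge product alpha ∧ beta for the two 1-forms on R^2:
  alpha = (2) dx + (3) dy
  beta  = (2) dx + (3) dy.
alpha ∧ beta = 0

Distribute the wedge, using dx_i ∧ dx_j = -dx_j ∧ dx_i and dx_i ∧ dx_i = 0. For each pair (i, j) with i < j, the coefficient of dx_i ∧ dx_j in alpha ∧ beta is (alpha_i * beta_j - alpha_j * beta_i). Collecting: alpha ∧ beta = 0.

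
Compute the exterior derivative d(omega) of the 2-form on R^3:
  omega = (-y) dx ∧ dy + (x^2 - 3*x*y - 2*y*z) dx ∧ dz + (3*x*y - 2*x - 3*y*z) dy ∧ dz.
d(omega) = (3*x + 3*y + 2*z - 2) dx ∧ dy ∧ dz

For a 2-form omega = sum_{i<j} g_{ij} dx_i ∧ dx_j, the exterior derivative is
  d(omega) = sum_{i<j} d(g_{ij}) ∧ dx_i ∧ dx_j = sum_{i<j, k} (∂g_{ij}/∂x_k) dx_k ∧ dx_i ∧ dx_j.
Expand each term, using dx_k ∧ dx_i ∧ dx_j = sgn(permutation) dx_{(a)} ∧ dx_{(b)} ∧ dx_{(c)} with (a < b < c) sorted:
  d(x^2 - 3*x*y - 2*y*z) includes (∂/∂y)(x^2 - 3*x*y - 2*y*z) dy = (-3*x - 2*z) dy, which multiplied by dx ∧ dz gives (3*x + 2*z) dx ∧ dy ∧ dz
  d(3*x*y - 2*x - 3*y*z) includes (∂/∂x)(3*x*y - 2*x - 3*y*z) dx = (3*y - 2) dx, which multiplied by dy ∧ dz gives (3*y - 2) dx ∧ dy ∧ dz
Collecting like 3-forms: d(omega) = (3*x + 3*y + 2*z - 2) dx ∧ dy ∧ dz.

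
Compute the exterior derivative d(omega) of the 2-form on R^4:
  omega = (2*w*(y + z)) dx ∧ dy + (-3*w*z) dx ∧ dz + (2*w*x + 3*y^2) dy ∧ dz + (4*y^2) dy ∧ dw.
d(omega) = (4*w) dx ∧ dy ∧ dz + (2*y + 2*z) dx ∧ dy ∧ dw + (-3*z) dx ∧ dz ∧ dw + (2*x) dy ∧ dz ∧ dw

For a 2-form omega = sum_{i<j} g_{ij} dx_i ∧ dx_j, the exterior derivative is
  d(omega) = sum_{i<j} d(g_{ij}) ∧ dx_i ∧ dx_j = sum_{i<j, k} (∂g_{ij}/∂x_k) dx_k ∧ dx_i ∧ dx_j.
Expand each term, using dx_k ∧ dx_i ∧ dx_j = sgn(permutation) dx_{(a)} ∧ dx_{(b)} ∧ dx_{(c)} with (a < b < c) sorted:
  d(2*w*(y + z)) includes (∂/∂z)(2*w*(y + z)) dz = (2*w) dz, which multiplied by dx ∧ dy gives (2*w) dx ∧ dy ∧ dz
  d(2*w*(y + z)) includes (∂/∂w)(2*w*(y + z)) dw = (2*y + 2*z) dw, which multiplied by dx ∧ dy gives (2*y + 2*z) dx ∧ dy ∧ dw
  d(-3*w*z) includes (∂/∂w)(-3*w*z) dw = (-3*z) dw, which multiplied by dx ∧ dz gives (-3*z) dx ∧ dz ∧ dw
  d(2*w*x + 3*y^2) includes (∂/∂x)(2*w*x + 3*y^2) dx = (2*w) dx, which multiplied by dy ∧ dz gives (2*w) dx ∧ dy ∧ dz
  d(2*w*x + 3*y^2) includes (∂/∂w)(2*w*x + 3*y^2) dw = (2*x) dw, which multiplied by dy ∧ dz gives (2*x) dy ∧ dz ∧ dw
Collecting like 3-forms: d(omega) = (4*w) dx ∧ dy ∧ dz + (2*y + 2*z) dx ∧ dy ∧ dw + (-3*z) dx ∧ dz ∧ dw + (2*x) dy ∧ dz ∧ dw.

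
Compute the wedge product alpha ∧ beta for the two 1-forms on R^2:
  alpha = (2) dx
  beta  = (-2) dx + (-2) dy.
alpha ∧ beta = (-4) dx ∧ dy

Distribute the wedge, using dx_i ∧ dx_j = -dx_j ∧ dx_i and dx_i ∧ dx_i = 0. For each pair (i, j) with i < j, the coefficient of dx_i ∧ dx_j in alpha ∧ beta is (alpha_i * beta_j - alpha_j * beta_i). Collecting: alpha ∧ beta = (-4) dx ∧ dy.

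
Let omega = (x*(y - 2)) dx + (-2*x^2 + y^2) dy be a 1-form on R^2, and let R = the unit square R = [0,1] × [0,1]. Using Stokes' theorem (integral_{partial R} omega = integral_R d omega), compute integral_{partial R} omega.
integral_(partial R) omega = -5/2

Stokes: integral_partial_R omega = integral_R d omega with d omega = (∂Q/∂x - ∂P/∂y) dx ∧ dy.
  ∂Q/∂x = -4*x
  ∂P/∂y = x
  integrand = ∂Q/∂x - ∂P/∂y = -5*x.
Integrating over R: integral_0^1 integral_0^1 (-5*x) dx dy = -5/2.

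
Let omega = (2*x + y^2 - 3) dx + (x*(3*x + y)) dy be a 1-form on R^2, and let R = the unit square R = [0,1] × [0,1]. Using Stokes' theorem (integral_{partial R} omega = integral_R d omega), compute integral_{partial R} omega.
integral_(partial R) omega = 5/2

Stokes: integral_partial_R omega = integral_R d omega with d omega = (∂Q/∂x - ∂P/∂y) dx ∧ dy.
  ∂Q/∂x = 6*x + y
  ∂P/∂y = 2*y
  integrand = ∂Q/∂x - ∂P/∂y = 6*x - y.
Integrating over R: integral_0^1 integral_0^1 (6*x - y) dx dy = 5/2.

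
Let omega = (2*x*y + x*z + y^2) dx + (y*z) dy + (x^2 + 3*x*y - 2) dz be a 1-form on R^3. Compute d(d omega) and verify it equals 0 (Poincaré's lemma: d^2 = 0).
d(d omega) = 0

Step 1: d omega = sum_{i<j} (∂f_j/∂x_i - ∂f_i/∂x_j) dx_i ∧ dx_j:
  coeff of dx ∧ dy: -2*x - 2*y
  coeff of dx ∧ dz: x + 3*y
  coeff of dy ∧ dz: 3*x - y
Step 2: Apply d again to each 2-form coefficient. The only possible 3-form in R^3 is dx ∧ dy ∧ dz, with coefficient
  ∂(coeff of dy∧dz)/∂x - ∂(coeff of dx∧dz)/∂y + ∂(coeff of dx∧dy)/∂z
  = ∂/∂x (3*x - y) - ∂/∂y (x + 3*y) + ∂/∂z (-2*x - 2*y).
Each of these terms simplifies to sums of mixed partials that cancel in pairs. The result is 0 (by equality of mixed partials for smooth functions — Schwarz / Clairaut).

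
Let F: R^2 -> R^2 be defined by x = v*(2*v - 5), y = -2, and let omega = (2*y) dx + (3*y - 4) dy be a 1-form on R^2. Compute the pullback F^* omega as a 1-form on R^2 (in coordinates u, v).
F^* omega = (20 - 16*v) dv

Using F^*(f dg) = (f ∘ F) d(g ∘ F), substitute each coordinate x_i by F_i(u, v) in f_i, and replace dx_i by d F_i = (∂F_i/∂u) du + (∂F_i/∂v) dv.
  For the x component: f_1(F) = -4; d F_1 = (0) du + (4*v - 5) dv
  For the y component: f_2(F) = -10; d F_2 = (0) du + (0) dv
Combining and collecting du, dv coefficients:
  coeff of du: 0
  coeff of dv: 20 - 16*v
F^* omega = (20 - 16*v) dv.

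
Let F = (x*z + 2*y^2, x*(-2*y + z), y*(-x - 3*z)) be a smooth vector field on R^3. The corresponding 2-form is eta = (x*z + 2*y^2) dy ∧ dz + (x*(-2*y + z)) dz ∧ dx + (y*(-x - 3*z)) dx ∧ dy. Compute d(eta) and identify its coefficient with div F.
d(eta) = (-2*x - 3*y + z) dx ∧ dy ∧ dz; div F = -2*x - 3*y + z

For a 2-form in R^3 of the form above, applying d gives a 3-form with coefficient ∂P/∂x + ∂Q/∂y + ∂R/∂z:
  ∂P/∂x = z
  ∂Q/∂y = -2*x
  ∂R/∂z = -3*y
Sum = -2*x - 3*y + z, which is exactly div F.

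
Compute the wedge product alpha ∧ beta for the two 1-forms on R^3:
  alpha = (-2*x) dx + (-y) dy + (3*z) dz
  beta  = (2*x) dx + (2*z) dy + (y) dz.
alpha ∧ beta = (2*x*(y - 2*z)) dx ∧ dy + (-2*x*(y + 3*z)) dx ∧ dz + (-y^2 - 6*z^2) dy ∧ dz

Distribute the wedge, using dx_i ∧ dx_j = -dx_j ∧ dx_i and dx_i ∧ dx_i = 0. For each pair (i, j) with i < j, the coefficient of dx_i ∧ dx_j in alpha ∧ beta is (alpha_i * beta_j - alpha_j * beta_i). Collecting: alpha ∧ beta = (2*x*(y - 2*z)) dx ∧ dy + (-2*x*(y + 3*z)) dx ∧ dz + (-y^2 - 6*z^2) dy ∧ dz.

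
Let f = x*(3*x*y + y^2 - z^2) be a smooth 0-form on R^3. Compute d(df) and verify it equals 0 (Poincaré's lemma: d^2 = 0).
d(df) = 0

Step 1: df = sum_i (∂f/∂x_i) dx_i = (6*x*y + y^2 - z^2) dx + (x*(3*x + 2*y)) dy + (-2*x*z) dz.
Step 2: Apply d again. Using the 1-form formula, the coefficient of dx ∧ dy in d(df) is ∂^2 f/∂x ∂y - ∂^2 f/∂y ∂x = (6*x + 2*y) - (6*x + 2*y) = 0 (equality of mixed partials for smooth f).
Similarly for dx ∧ dz and dy ∧ dz — all coefficients vanish. So d(df) = 0.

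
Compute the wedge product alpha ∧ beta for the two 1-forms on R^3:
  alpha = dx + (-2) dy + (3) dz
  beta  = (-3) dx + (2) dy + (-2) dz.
alpha ∧ beta = (-4) dx ∧ dy + (7) dx ∧ dz + (-2) dy ∧ dz

Distribute the wedge, using dx_i ∧ dx_j = -dx_j ∧ dx_i and dx_i ∧ dx_i = 0. For each pair (i, j) with i < j, the coefficient of dx_i ∧ dx_j in alpha ∧ beta is (alpha_i * beta_j - alpha_j * beta_i). Collecting: alpha ∧ beta = (-4) dx ∧ dy + (7) dx ∧ dz + (-2) dy ∧ dz.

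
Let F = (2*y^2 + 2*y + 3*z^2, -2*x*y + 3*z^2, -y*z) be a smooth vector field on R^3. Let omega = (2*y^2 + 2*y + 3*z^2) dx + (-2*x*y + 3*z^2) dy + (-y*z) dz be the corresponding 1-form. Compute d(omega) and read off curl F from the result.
d(omega) = (-7*z) dy ∧ dz + (6*z) dz ∧ dx + (-6*y - 2) dx ∧ dy; curl F = (-7*z, 6*z, -6*y - 2)

d omega = sum_{i<j} (∂f_j/∂x_i - ∂f_i/∂x_j) dx_i ∧ dx_j. Under the identification (dy ∧ dz, dz ∧ dx, dx ∧ dy) ↔ (e_x, e_y, e_z), the coefficients are exactly the components of curl F. Compute:
  ∂R/∂y - ∂Q/∂z = (-z) - (6*z) = -7*z
  ∂P/∂z - ∂R/∂x = (6*z) - (0) = 6*z
  ∂Q/∂x - ∂P/∂y = (-2*y) - (4*y + 2) = -6*y - 2.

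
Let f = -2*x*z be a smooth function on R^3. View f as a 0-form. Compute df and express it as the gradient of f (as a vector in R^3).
df = (-2*z) dx + (0) dy + (-2*x) dz; grad f = (-2*z, 0, -2*x)

For a 0-form f, d f = (∂f/∂x) dx + (∂f/∂y) dy + (∂f/∂z) dz. The components of the vector representation are exactly the entries of grad f in Cartesian coordinates:
  ∂f/∂x = -2*z
  ∂f/∂y = 0
  ∂f/∂z = -2*x.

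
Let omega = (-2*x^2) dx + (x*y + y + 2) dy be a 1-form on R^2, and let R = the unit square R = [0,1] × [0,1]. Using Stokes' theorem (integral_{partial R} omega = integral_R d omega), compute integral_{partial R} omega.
integral_(partial R) omega = 1/2

Stokes: integral_partial_R omega = integral_R d omega with d omega = (∂Q/∂x - ∂P/∂y) dx ∧ dy.
  ∂Q/∂x = y
  ∂P/∂y = 0
  integrand = ∂Q/∂x - ∂P/∂y = y.
Integrating over R: integral_0^1 integral_0^1 (y) dx dy = 1/2.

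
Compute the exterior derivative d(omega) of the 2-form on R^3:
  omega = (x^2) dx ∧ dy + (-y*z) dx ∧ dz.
d(omega) = (z) dx ∧ dy ∧ dz

For a 2-form omega = sum_{i<j} g_{ij} dx_i ∧ dx_j, the exterior derivative is
  d(omega) = sum_{i<j} d(g_{ij}) ∧ dx_i ∧ dx_j = sum_{i<j, k} (∂g_{ij}/∂x_k) dx_k ∧ dx_i ∧ dx_j.
Expand each term, using dx_k ∧ dx_i ∧ dx_j = sgn(permutation) dx_{(a)} ∧ dx_{(b)} ∧ dx_{(c)} with (a < b < c) sorted:
  d(-y*z) includes (∂/∂y)(-y*z) dy = (-z) dy, which multiplied by dx ∧ dz gives (z) dx ∧ dy ∧ dz
Collecting like 3-forms: d(omega) = (z) dx ∧ dy ∧ dz.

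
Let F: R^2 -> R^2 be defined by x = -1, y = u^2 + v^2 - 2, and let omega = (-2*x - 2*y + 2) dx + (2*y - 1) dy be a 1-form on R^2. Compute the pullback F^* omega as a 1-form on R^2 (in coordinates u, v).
F^* omega = (2*u*(2*u^2 + 2*v^2 - 5)) du + (2*v*(2*u^2 + 2*v^2 - 5)) dv

Using F^*(f dg) = (f ∘ F) d(g ∘ F), substitute each coordinate x_i by F_i(u, v) in f_i, and replace dx_i by d F_i = (∂F_i/∂u) du + (∂F_i/∂v) dv.
  For the x component: f_1(F) = -2*u^2 - 2*v^2 + 8; d F_1 = (0) du + (0) dv
  For the y component: f_2(F) = 2*u^2 + 2*v^2 - 5; d F_2 = (2*u) du + (2*v) dv
Combining and collecting du, dv coefficients:
  coeff of du: 2*u*(2*u^2 + 2*v^2 - 5)
  coeff of dv: 2*v*(2*u^2 + 2*v^2 - 5)
F^* omega = (2*u*(2*u^2 + 2*v^2 - 5)) du + (2*v*(2*u^2 + 2*v^2 - 5)) dv.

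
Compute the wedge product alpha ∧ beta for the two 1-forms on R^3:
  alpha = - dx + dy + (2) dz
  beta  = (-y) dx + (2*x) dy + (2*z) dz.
alpha ∧ beta = (-2*x + y) dx ∧ dy + (2*y - 2*z) dx ∧ dz + (-4*x + 2*z) dy ∧ dz

Distribute the wedge, using dx_i ∧ dx_j = -dx_j ∧ dx_i and dx_i ∧ dx_i = 0. For each pair (i, j) with i < j, the coefficient of dx_i ∧ dx_j in alpha ∧ beta is (alpha_i * beta_j - alpha_j * beta_i). Collecting: alpha ∧ beta = (-2*x + y) dx ∧ dy + (2*y - 2*z) dx ∧ dz + (-4*x + 2*z) dy ∧ dz.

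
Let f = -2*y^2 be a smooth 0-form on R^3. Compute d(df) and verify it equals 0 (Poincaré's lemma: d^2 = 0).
d(df) = 0

Step 1: df = sum_i (∂f/∂x_i) dx_i = (0) dx + (-4*y) dy + (0) dz.
Step 2: Apply d again. Using the 1-form formula, the coefficient of dx ∧ dy in d(df) is ∂^2 f/∂x ∂y - ∂^2 f/∂y ∂x = (0) - (0) = 0 (equality of mixed partials for smooth f).
Similarly for dx ∧ dz and dy ∧ dz — all coefficients vanish. So d(df) = 0.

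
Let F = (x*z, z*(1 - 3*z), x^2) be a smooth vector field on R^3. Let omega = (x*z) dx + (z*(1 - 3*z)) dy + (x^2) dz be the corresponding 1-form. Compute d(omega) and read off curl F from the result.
d(omega) = (6*z - 1) dy ∧ dz + (-x) dz ∧ dx + (0) dx ∧ dy; curl F = (6*z - 1, -x, 0)

d omega = sum_{i<j} (∂f_j/∂x_i - ∂f_i/∂x_j) dx_i ∧ dx_j. Under the identification (dy ∧ dz, dz ∧ dx, dx ∧ dy) ↔ (e_x, e_y, e_z), the coefficients are exactly the components of curl F. Compute:
  ∂R/∂y - ∂Q/∂z = (0) - (1 - 6*z) = 6*z - 1
  ∂P/∂z - ∂R/∂x = (x) - (2*x) = -x
  ∂Q/∂x - ∂P/∂y = (0) - (0) = 0.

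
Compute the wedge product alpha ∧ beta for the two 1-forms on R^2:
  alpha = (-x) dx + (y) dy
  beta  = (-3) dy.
alpha ∧ beta = (3*x) dx ∧ dy

Distribute the wedge, using dx_i ∧ dx_j = -dx_j ∧ dx_i and dx_i ∧ dx_i = 0. For each pair (i, j) with i < j, the coefficient of dx_i ∧ dx_j in alpha ∧ beta is (alpha_i * beta_j - alpha_j * beta_i). Collecting: alpha ∧ beta = (3*x) dx ∧ dy.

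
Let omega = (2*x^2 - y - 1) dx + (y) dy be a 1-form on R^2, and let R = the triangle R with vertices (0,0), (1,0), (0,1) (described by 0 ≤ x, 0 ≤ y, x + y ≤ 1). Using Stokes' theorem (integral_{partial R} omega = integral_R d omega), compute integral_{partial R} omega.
integral_(partial R) omega = 1/2

Stokes: integral_partial_R omega = integral_R d omega with d omega = (∂Q/∂x - ∂P/∂y) dx ∧ dy.
  ∂Q/∂x = 0
  ∂P/∂y = -1
  integrand = ∂Q/∂x - ∂P/∂y = 1.
Integrating over R: integral_0^1 integral_0^{1-x} (1) dy dx = 1/2.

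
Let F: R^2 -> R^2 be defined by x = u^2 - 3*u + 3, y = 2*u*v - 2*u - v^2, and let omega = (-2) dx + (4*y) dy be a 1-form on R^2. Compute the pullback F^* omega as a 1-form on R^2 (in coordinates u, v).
F^* omega = (16*u*v^2 - 32*u*v + 12*u - 8*v^3 + 8*v^2 + 6) du + (16*u^2*v - 16*u^2 - 24*u*v^2 + 16*u*v + 8*v^3) dv

Using F^*(f dg) = (f ∘ F) d(g ∘ F), substitute each coordinate x_i by F_i(u, v) in f_i, and replace dx_i by d F_i = (∂F_i/∂u) du + (∂F_i/∂v) dv.
  For the x component: f_1(F) = -2; d F_1 = (2*u - 3) du + (0) dv
  For the y component: f_2(F) = 8*u*v - 8*u - 4*v^2; d F_2 = (2*v - 2) du + (2*u - 2*v) dv
Combining and collecting du, dv coefficients:
  coeff of du: 16*u*v^2 - 32*u*v + 12*u - 8*v^3 + 8*v^2 + 6
  coeff of dv: 16*u^2*v - 16*u^2 - 24*u*v^2 + 16*u*v + 8*v^3
F^* omega = (16*u*v^2 - 32*u*v + 12*u - 8*v^3 + 8*v^2 + 6) du + (16*u^2*v - 16*u^2 - 24*u*v^2 + 16*u*v + 8*v^3) dv.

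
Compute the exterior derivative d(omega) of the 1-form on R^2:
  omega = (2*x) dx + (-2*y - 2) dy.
d(omega) = 0

For a 1-form omega = sum_i f_i dx_i, the exterior derivative is
  d(omega) = sum_{i < j} (∂f_j/∂x_i - ∂f_i/∂x_j) dx_i ∧ dx_j.

Assembling: d(omega) = 0.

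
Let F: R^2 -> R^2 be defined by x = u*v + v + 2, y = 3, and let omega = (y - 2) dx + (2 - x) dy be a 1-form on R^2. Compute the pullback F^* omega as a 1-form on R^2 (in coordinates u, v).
F^* omega = (v) du + (u + 1) dv

Using F^*(f dg) = (f ∘ F) d(g ∘ F), substitute each coordinate x_i by F_i(u, v) in f_i, and replace dx_i by d F_i = (∂F_i/∂u) du + (∂F_i/∂v) dv.
  For the x component: f_1(F) = 1; d F_1 = (v) du + (u + 1) dv
  For the y component: f_2(F) = v*(-u - 1); d F_2 = (0) du + (0) dv
Combining and collecting du, dv coefficients:
  coeff of du: v
  coeff of dv: u + 1
F^* omega = (v) du + (u + 1) dv.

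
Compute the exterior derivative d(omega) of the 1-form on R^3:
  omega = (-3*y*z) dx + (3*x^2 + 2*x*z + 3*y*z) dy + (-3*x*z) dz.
d(omega) = (6*x + 5*z) dx ∧ dy + (3*y - 3*z) dx ∧ dz + (-2*x - 3*y) dy ∧ dz

For a 1-form omega = sum_i f_i dx_i, the exterior derivative is
  d(omega) = sum_{i < j} (∂f_j/∂x_i - ∂f_i/∂x_j) dx_i ∧ dx_j.
  coefficient of dx ∧ dy: ∂f_2/∂x - ∂f_1/∂y = ∂(3*x^2 + 2*x*z + 3*y*z)/∂x - ∂(-3*y*z)/∂y = 6*x + 5*z
  coefficient of dx ∧ dz: ∂f_3/∂x - ∂f_1/∂z = ∂(-3*x*z)/∂x - ∂(-3*y*z)/∂z = 3*y - 3*z
  coefficient of dy ∧ dz: ∂f_3/∂y - ∂f_2/∂z = ∂(-3*x*z)/∂y - ∂(3*x^2 + 2*x*z + 3*y*z)/∂z = -2*x - 3*y
Assembling: d(omega) = (6*x + 5*z) dx ∧ dy + (3*y - 3*z) dx ∧ dz + (-2*x - 3*y) dy ∧ dz.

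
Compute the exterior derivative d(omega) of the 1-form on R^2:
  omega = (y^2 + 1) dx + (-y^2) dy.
d(omega) = (-2*y) dx ∧ dy

For a 1-form omega = sum_i f_i dx_i, the exterior derivative is
  d(omega) = sum_{i < j} (∂f_j/∂x_i - ∂f_i/∂x_j) dx_i ∧ dx_j.
  coefficient of dx ∧ dy: ∂f_2/∂x - ∂f_1/∂y = ∂(-y^2)/∂x - ∂(y^2 + 1)/∂y = -2*y
Assembling: d(omega) = (-2*y) dx ∧ dy.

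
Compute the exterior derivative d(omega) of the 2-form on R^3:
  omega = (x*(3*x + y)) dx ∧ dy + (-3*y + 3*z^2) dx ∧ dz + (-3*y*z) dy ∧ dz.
d(omega) = (3) dx ∧ dy ∧ dz

For a 2-form omega = sum_{i<j} g_{ij} dx_i ∧ dx_j, the exterior derivative is
  d(omega) = sum_{i<j} d(g_{ij}) ∧ dx_i ∧ dx_j = sum_{i<j, k} (∂g_{ij}/∂x_k) dx_k ∧ dx_i ∧ dx_j.
Expand each term, using dx_k ∧ dx_i ∧ dx_j = sgn(permutation) dx_{(a)} ∧ dx_{(b)} ∧ dx_{(c)} with (a < b < c) sorted:
  d(-3*y + 3*z^2) includes (∂/∂y)(-3*y + 3*z^2) dy = (-3) dy, which multiplied by dx ∧ dz gives (3) dx ∧ dy ∧ dz
Collecting like 3-forms: d(omega) = (3) dx ∧ dy ∧ dz.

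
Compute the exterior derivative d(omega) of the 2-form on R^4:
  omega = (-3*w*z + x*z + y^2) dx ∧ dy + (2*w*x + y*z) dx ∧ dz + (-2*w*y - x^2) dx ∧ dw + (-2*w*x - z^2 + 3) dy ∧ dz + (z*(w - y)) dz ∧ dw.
d(omega) = (-5*w + x - z) dx ∧ dy ∧ dz + (2*w - 3*z) dx ∧ dy ∧ dw + (2*x) dx ∧ dz ∧ dw + (-2*x - z) dy ∧ dz ∧ dw

For a 2-form omega = sum_{i<j} g_{ij} dx_i ∧ dx_j, the exterior derivative is
  d(omega) = sum_{i<j} d(g_{ij}) ∧ dx_i ∧ dx_j = sum_{i<j, k} (∂g_{ij}/∂x_k) dx_k ∧ dx_i ∧ dx_j.
Expand each term, using dx_k ∧ dx_i ∧ dx_j = sgn(permutation) dx_{(a)} ∧ dx_{(b)} ∧ dx_{(c)} with (a < b < c) sorted:
  d(-3*w*z + x*z + y^2) includes (∂/∂z)(-3*w*z + x*z + y^2) dz = (-3*w + x) dz, which multiplied by dx ∧ dy gives (-3*w + x) dx ∧ dy ∧ dz
  d(-3*w*z + x*z + y^2) includes (∂/∂w)(-3*w*z + x*z + y^2) dw = (-3*z) dw, which multiplied by dx ∧ dy gives (-3*z) dx ∧ dy ∧ dw
  d(2*w*x + y*z) includes (∂/∂y)(2*w*x + y*z) dy = (z) dy, which multiplied by dx ∧ dz gives (-z) dx ∧ dy ∧ dz
  d(2*w*x + y*z) includes (∂/∂w)(2*w*x + y*z) dw = (2*x) dw, which multiplied by dx ∧ dz gives (2*x) dx ∧ dz ∧ dw
  d(-2*w*y - x^2) includes (∂/∂y)(-2*w*y - x^2) dy = (-2*w) dy, which multiplied by dx ∧ dw gives (2*w) dx ∧ dy ∧ dw
  d(-2*w*x - z^2 + 3) includes (∂/∂x)(-2*w*x - z^2 + 3) dx = (-2*w) dx, which multiplied by dy ∧ dz gives (-2*w) dx ∧ dy ∧ dz
  d(-2*w*x - z^2 + 3) includes (∂/∂w)(-2*w*x - z^2 + 3) dw = (-2*x) dw, which multiplied by dy ∧ dz gives (-2*x) dy ∧ dz ∧ dw
  d(z*(w - y)) includes (∂/∂y)(z*(w - y)) dy = (-z) dy, which multiplied by dz ∧ dw gives (-z) dy ∧ dz ∧ dw
Collecting like 3-forms: d(omega) = (-5*w + x - z) dx ∧ dy ∧ dz + (2*w - 3*z) dx ∧ dy ∧ dw + (2*x) dx ∧ dz ∧ dw + (-2*x - z) dy ∧ dz ∧ dw.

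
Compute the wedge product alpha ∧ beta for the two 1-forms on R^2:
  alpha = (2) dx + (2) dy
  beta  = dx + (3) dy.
alpha ∧ beta = (4) dx ∧ dy

Distribute the wedge, using dx_i ∧ dx_j = -dx_j ∧ dx_i and dx_i ∧ dx_i = 0. For each pair (i, j) with i < j, the coefficient of dx_i ∧ dx_j in alpha ∧ beta is (alpha_i * beta_j - alpha_j * beta_i). Collecting: alpha ∧ beta = (4) dx ∧ dy.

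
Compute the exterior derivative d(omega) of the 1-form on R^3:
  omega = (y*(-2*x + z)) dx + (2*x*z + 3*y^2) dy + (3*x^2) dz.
d(omega) = (2*x + z) dx ∧ dy + (6*x - y) dx ∧ dz + (-2*x) dy ∧ dz

For a 1-form omega = sum_i f_i dx_i, the exterior derivative is
  d(omega) = sum_{i < j} (∂f_j/∂x_i - ∂f_i/∂x_j) dx_i ∧ dx_j.
  coefficient of dx ∧ dy: ∂f_2/∂x - ∂f_1/∂y = ∂(2*x*z + 3*y^2)/∂x - ∂(y*(-2*x + z))/∂y = 2*x + z
  coefficient of dx ∧ dz: ∂f_3/∂x - ∂f_1/∂z = ∂(3*x^2)/∂x - ∂(y*(-2*x + z))/∂z = 6*x - y
  coefficient of dy ∧ dz: ∂f_3/∂y - ∂f_2/∂z = ∂(3*x^2)/∂y - ∂(2*x*z + 3*y^2)/∂z = -2*x
Assembling: d(omega) = (2*x + z) dx ∧ dy + (6*x - y) dx ∧ dz + (-2*x) dy ∧ dz.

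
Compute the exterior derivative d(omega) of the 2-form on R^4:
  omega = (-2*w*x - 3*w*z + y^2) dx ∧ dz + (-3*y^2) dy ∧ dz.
d(omega) = (-2*y) dx ∧ dy ∧ dz + (-2*x - 3*z) dx ∧ dz ∧ dw

For a 2-form omega = sum_{i<j} g_{ij} dx_i ∧ dx_j, the exterior derivative is
  d(omega) = sum_{i<j} d(g_{ij}) ∧ dx_i ∧ dx_j = sum_{i<j, k} (∂g_{ij}/∂x_k) dx_k ∧ dx_i ∧ dx_j.
Expand each term, using dx_k ∧ dx_i ∧ dx_j = sgn(permutation) dx_{(a)} ∧ dx_{(b)} ∧ dx_{(c)} with (a < b < c) sorted:
  d(-2*w*x - 3*w*z + y^2) includes (∂/∂y)(-2*w*x - 3*w*z + y^2) dy = (2*y) dy, which multiplied by dx ∧ dz gives (-2*y) dx ∧ dy ∧ dz
  d(-2*w*x - 3*w*z + y^2) includes (∂/∂w)(-2*w*x - 3*w*z + y^2) dw = (-2*x - 3*z) dw, which multiplied by dx ∧ dz gives (-2*x - 3*z) dx ∧ dz ∧ dw
Collecting like 3-forms: d(omega) = (-2*y) dx ∧ dy ∧ dz + (-2*x - 3*z) dx ∧ dz ∧ dw.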